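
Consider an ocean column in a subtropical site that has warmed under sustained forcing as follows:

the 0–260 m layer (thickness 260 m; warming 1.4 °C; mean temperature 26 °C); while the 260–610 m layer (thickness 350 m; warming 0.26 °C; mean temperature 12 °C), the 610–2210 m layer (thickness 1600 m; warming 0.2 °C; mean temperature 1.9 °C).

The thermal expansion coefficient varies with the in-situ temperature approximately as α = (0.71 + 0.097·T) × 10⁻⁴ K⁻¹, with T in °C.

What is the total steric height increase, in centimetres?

Layer 1: α = (0.71 + 0.097×26)×10⁻⁴ = 3.232×10⁻⁴ K⁻¹
Layer 2: α = (0.71 + 0.097×12)×10⁻⁴ = 1.874×10⁻⁴ K⁻¹
Layer 3: α = (0.71 + 0.097×1.9)×10⁻⁴ = 0.8943×10⁻⁴ K⁻¹
0–260 m: 3.232×10⁻⁴ × 1.4 × 260 = 0.1176448 m
0.26 × 1.874×10⁻⁴ × 350 = 0.0170534 m
1600 × 0.8943×10⁻⁴ × 0.2 = 0.0286176 m
Δh = 0.1176448 + 0.0170534 + 0.0286176 = 0.1633158 m

about 16 cm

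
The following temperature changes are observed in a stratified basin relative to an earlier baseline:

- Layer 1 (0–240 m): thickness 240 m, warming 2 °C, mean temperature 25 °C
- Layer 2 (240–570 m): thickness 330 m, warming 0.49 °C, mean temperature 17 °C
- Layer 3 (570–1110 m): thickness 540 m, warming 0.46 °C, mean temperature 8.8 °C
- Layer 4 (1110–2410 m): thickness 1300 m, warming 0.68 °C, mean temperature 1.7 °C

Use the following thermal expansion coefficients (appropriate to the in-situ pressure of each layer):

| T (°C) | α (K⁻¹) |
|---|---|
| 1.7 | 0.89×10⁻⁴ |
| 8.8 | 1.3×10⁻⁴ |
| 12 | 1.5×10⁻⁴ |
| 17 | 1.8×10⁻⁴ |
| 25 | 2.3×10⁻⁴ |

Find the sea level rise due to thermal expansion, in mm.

Δh ≈ 250 mm

Layer 1 at 25 °C → α = 2.3×10⁻⁴ K⁻¹
Layer 2 at 17 °C → α = 1.8×10⁻⁴ K⁻¹
Layer 3 at 8.8 °C → α = 1.3×10⁻⁴ K⁻¹
Layer 4 at 1.7 °C → α = 0.89×10⁻⁴ K⁻¹
Layer 1: 240 × 2.3×10⁻⁴ × 2 = 0.11040 m
240–570 m: 1.8×10⁻⁴ × 330 × 0.49 = 0.029106 m
1.3×10⁻⁴ × 0.46 × 540 = 0.032292 m
Layer 4: 1300 × 0.68 × 0.89×10⁻⁴ = 0.078676 m
Δh = 0.11040 + 0.029106 + 0.032292 + 0.078676 = 0.250474 m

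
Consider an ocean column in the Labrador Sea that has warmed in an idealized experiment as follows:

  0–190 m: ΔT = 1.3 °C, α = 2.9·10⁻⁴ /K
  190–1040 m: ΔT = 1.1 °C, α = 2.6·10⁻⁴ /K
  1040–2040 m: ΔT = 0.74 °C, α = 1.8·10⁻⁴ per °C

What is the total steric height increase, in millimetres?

Layer 1: 1.3 × 2.9×10⁻⁴ × 190 = 0.07163 m
190–1040 m: 850 × 1.1 × 2.6×10⁻⁴ = 0.24310 m
1000 × 1.8×10⁻⁴ × 0.74 = 0.13320 m
Δh = 0.07163 + 0.24310 + 0.13320 = 0.44793 m

Δh ≈ 448 mm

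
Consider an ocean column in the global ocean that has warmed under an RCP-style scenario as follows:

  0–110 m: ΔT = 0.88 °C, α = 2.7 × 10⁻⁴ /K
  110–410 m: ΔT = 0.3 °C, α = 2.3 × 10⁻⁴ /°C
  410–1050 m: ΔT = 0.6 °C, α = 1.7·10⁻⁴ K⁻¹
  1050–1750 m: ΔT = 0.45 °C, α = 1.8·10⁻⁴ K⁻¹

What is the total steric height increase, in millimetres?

2.7×10⁻⁴ × 110 × 0.88 = 0.026136 m
110–410 m: 300 × 2.3×10⁻⁴ × 0.3 = 0.02070 m
Layer 3: 1.7×10⁻⁴ × 640 × 0.6 = 0.06528 m
1050–1750 m: 0.45 × 700 × 1.8×10⁻⁴ = 0.05670 m
Δh = 0.026136 + 0.02070 + 0.06528 + 0.05670 = 0.168816 m ≈ 170 mm

Δh ≈ 170 mm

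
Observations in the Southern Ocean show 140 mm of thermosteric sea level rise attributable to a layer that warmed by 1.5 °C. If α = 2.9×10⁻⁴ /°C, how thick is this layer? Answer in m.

322 m

H = Δh/(αΔT) = 0.14 / (2.9×10⁻⁴ × 1.5) ≈ 321.8 m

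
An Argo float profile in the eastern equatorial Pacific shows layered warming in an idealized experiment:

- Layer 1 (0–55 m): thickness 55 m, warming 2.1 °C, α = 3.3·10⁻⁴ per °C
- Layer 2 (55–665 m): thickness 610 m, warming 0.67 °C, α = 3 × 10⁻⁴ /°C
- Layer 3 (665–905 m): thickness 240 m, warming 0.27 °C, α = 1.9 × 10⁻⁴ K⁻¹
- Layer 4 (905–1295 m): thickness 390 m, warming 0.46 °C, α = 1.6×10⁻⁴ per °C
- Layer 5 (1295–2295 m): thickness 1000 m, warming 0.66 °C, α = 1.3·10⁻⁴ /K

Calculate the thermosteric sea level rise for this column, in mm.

3.3×10⁻⁴ × 2.1 × 55 = 0.038115 m
Layer 2: 610 × 0.67 × 3×10⁻⁴ = 0.12261 m
Layer 3: 0.27 × 240 × 1.9×10⁻⁴ = 0.012312 m
1.6×10⁻⁴ × 390 × 0.46 = 0.028704 m
1295–2295 m: 0.66 × 1.3×10⁻⁴ × 1000 = 0.08580 m
Δh = 0.038115 + 0.12261 + 0.012312 + 0.028704 + 0.08580 = 0.287541 m

Δh ≈ 288 mm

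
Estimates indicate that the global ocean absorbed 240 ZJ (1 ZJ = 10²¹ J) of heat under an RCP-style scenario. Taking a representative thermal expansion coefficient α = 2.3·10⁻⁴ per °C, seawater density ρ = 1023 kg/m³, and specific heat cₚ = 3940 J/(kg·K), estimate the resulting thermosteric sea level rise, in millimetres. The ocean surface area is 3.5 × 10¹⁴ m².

Per unit area: Q = 240×10²¹ / (3.5×10¹⁴) ≈ 6.857×10⁸ J/m²
Δh = αQ/(ρcₚ) = 2.3×10⁻⁴ × 6.857×10⁸ / (1023 × 3940) ≈ 0.039128 m

39.1 mm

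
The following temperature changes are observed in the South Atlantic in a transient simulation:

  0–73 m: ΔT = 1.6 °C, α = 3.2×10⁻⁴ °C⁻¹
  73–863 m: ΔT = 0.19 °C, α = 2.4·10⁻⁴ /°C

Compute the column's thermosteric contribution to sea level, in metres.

Layer 1: 1.6 × 3.2×10⁻⁴ × 73 = 0.037376 m
0.19 × 2.4×10⁻⁴ × 790 = 0.036024 m
Δh = 0.037376 + 0.036024 = 0.07340 m

0.0734 m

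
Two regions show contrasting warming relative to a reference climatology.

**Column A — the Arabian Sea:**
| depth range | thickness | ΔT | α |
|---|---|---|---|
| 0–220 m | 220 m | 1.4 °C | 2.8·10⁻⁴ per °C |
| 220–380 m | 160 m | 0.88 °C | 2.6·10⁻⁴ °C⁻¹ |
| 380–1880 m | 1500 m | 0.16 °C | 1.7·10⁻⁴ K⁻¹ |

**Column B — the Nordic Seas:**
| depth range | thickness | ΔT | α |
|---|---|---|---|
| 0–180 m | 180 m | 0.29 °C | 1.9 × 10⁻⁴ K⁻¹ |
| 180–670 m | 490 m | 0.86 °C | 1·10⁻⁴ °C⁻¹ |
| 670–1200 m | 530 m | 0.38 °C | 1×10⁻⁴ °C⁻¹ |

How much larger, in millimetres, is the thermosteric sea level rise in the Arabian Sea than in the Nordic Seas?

A 0–220 m: 1.4 × 220 × 2.8×10⁻⁴ = 0.08624 m
A 220–380 m: 2.6×10⁻⁴ × 160 × 0.88 = 0.036608 m
A 1.7×10⁻⁴ × 1500 × 0.16 = 0.04080 m
A total: 0.163648 m
B 0–180 m: 0.29 × 180 × 1.9×10⁻⁴ = 0.009918 m
B Layer 2: 1×10⁻⁴ × 0.86 × 490 = 0.04214 m
B 1×10⁻⁴ × 530 × 0.38 = 0.02014 m
B total: 0.072198 m
Difference: 0.163648 − 0.072198 = 0.09145 m

91.5 mm larger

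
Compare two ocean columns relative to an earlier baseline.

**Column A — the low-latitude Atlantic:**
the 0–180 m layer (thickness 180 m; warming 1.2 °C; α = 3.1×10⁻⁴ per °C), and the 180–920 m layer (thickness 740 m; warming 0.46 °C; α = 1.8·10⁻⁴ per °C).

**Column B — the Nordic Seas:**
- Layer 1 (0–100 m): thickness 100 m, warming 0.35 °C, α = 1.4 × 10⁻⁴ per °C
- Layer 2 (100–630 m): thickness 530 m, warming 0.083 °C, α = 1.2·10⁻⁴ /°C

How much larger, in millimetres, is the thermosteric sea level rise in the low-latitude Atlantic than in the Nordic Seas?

A 0–180 m: 180 × 3.1×10⁻⁴ × 1.2 = 0.06696 m
A 0.46 × 740 × 1.8×10⁻⁴ = 0.061272 m
A total: 0.128232 m
B 0–100 m: 1.4×10⁻⁴ × 100 × 0.35 = 0.00490 m
B 0.083 × 1.2×10⁻⁴ × 530 = 0.0052788 m
B total: 0.0101788 m
Difference: 0.128232 − 0.0101788 = 0.1180532 m

120 mm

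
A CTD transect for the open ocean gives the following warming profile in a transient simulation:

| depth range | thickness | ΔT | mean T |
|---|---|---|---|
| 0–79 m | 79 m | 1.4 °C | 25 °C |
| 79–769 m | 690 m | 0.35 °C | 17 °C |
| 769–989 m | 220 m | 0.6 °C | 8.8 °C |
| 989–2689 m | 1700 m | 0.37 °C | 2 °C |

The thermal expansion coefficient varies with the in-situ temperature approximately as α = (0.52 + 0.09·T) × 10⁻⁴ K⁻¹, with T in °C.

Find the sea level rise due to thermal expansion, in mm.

Layer 1: α = (0.52 + 0.09×25)×10⁻⁴ = 2.77×10⁻⁴ K⁻¹
Layer 2: α = (0.52 + 0.09×17)×10⁻⁴ = 2.05×10⁻⁴ K⁻¹
Layer 3: α = (0.52 + 0.09×8.8)×10⁻⁴ = 1.312×10⁻⁴ K⁻¹
Layer 4: α = (0.52 + 0.09×2)×10⁻⁴ = 0.7×10⁻⁴ K⁻¹
0–79 m: 2.77×10⁻⁴ × 1.4 × 79 = 0.0306362 m
2.05×10⁻⁴ × 0.35 × 690 = 0.0495075 m
Layer 3: 1.312×10⁻⁴ × 0.6 × 220 = 0.0173184 m
1700 × 0.37 × 0.7×10⁻⁴ = 0.04403 m
Δh = 0.0306362 + 0.0495075 + 0.0173184 + 0.04403 = 0.1414921 m

141 mm of thermosteric rise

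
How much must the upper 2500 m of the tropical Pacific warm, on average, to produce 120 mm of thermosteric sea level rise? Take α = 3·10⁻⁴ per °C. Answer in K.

0.160 K

ΔT = Δh/(αH) = 0.12 / (3×10⁻⁴ × 2500) = 0.1600 K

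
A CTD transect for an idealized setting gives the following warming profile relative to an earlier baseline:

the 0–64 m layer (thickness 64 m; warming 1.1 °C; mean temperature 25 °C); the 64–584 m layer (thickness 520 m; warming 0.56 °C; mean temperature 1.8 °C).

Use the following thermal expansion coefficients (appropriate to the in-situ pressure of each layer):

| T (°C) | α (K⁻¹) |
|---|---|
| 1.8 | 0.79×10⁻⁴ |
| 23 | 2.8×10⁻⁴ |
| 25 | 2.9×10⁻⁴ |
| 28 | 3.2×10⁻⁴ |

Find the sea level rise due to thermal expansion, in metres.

Δh ≈ 0.043 m

Layer 1 at 25 °C → α = 2.9×10⁻⁴ K⁻¹
Layer 2 at 1.8 °C → α = 0.79×10⁻⁴ K⁻¹
Layer 1: 64 × 1.1 × 2.9×10⁻⁴ = 0.020416 m
64–584 m: 0.56 × 520 × 0.79×10⁻⁴ = 0.0230048 m
Δh = 0.020416 + 0.0230048 = 0.0434208 m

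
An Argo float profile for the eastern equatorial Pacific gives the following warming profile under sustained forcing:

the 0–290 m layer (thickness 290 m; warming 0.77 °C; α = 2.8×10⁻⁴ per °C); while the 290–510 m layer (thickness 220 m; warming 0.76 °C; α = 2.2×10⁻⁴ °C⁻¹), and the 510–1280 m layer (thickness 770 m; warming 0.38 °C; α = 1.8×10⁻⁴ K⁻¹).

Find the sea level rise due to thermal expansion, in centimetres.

Δh = 15.2 cm

0–290 m: 0.77 × 2.8×10⁻⁴ × 290 = 0.062524 m
290–510 m: 220 × 0.76 × 2.2×10⁻⁴ = 0.036784 m
1.8×10⁻⁴ × 0.38 × 770 = 0.052668 m
Δh = 0.062524 + 0.036784 + 0.052668 = 0.151976 m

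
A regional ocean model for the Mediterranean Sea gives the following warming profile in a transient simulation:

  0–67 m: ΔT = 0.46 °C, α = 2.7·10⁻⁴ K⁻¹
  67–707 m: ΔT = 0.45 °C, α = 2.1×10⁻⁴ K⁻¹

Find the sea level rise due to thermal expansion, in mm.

0–67 m: 67 × 2.7×10⁻⁴ × 0.46 = 0.0083214 m
67–707 m: 2.1×10⁻⁴ × 640 × 0.45 = 0.06048 m
Δh = 0.0083214 + 0.06048 = 0.0688014 m

69 mm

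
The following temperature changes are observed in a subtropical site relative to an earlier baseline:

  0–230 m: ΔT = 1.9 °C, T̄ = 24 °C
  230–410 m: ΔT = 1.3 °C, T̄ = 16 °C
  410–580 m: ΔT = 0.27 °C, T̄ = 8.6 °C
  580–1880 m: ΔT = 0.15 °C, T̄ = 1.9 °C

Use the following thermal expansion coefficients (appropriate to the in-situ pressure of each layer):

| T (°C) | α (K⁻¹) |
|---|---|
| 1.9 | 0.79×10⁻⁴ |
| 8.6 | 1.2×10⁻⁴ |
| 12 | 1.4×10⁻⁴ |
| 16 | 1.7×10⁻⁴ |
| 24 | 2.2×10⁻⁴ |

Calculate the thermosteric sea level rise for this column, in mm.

157 mm of thermosteric rise

Layer 1 at 24 °C → α = 2.2×10⁻⁴ K⁻¹
Layer 2 at 16 °C → α = 1.7×10⁻⁴ K⁻¹
Layer 3 at 8.6 °C → α = 1.2×10⁻⁴ K⁻¹
Layer 4 at 1.9 °C → α = 0.79×10⁻⁴ K⁻¹
Layer 1: 230 × 2.2×10⁻⁴ × 1.9 = 0.09614 m
Layer 2: 1.7×10⁻⁴ × 1.3 × 180 = 0.03978 m
Layer 3: 170 × 1.2×10⁻⁴ × 0.27 = 0.005508 m
Layer 4: 1300 × 0.15 × 0.79×10⁻⁴ = 0.015405 m
Δh = 0.09614 + 0.03978 + 0.005508 + 0.015405 = 0.156833 m ≈ 157 mm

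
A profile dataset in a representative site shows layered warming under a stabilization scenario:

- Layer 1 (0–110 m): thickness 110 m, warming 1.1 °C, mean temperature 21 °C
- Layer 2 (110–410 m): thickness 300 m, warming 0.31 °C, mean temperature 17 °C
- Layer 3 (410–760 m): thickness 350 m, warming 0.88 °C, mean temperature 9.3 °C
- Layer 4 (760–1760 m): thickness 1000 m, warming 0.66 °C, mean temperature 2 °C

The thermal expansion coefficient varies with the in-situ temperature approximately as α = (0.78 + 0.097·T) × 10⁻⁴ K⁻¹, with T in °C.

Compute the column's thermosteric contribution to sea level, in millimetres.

173 mm of thermosteric rise

Layer 1: α = (0.78 + 0.097×21)×10⁻⁴ = 2.817×10⁻⁴ K⁻¹
Layer 2: α = (0.78 + 0.097×17)×10⁻⁴ = 2.429×10⁻⁴ K⁻¹
Layer 3: α = (0.78 + 0.097×9.3)×10⁻⁴ = 1.6821×10⁻⁴ K⁻¹
Layer 4: α = (0.78 + 0.097×2)×10⁻⁴ = 0.974×10⁻⁴ K⁻¹
1.1 × 2.817×10⁻⁴ × 110 = 0.0340857 m
300 × 0.31 × 2.429×10⁻⁴ = 0.0225897 m
410–760 m: 1.6821×10⁻⁴ × 350 × 0.88 = 0.05180868 m
1000 × 0.974×10⁻⁴ × 0.66 = 0.064284 m
Δh = 0.0340857 + 0.0225897 + 0.05180868 + 0.064284 = 0.17276808 m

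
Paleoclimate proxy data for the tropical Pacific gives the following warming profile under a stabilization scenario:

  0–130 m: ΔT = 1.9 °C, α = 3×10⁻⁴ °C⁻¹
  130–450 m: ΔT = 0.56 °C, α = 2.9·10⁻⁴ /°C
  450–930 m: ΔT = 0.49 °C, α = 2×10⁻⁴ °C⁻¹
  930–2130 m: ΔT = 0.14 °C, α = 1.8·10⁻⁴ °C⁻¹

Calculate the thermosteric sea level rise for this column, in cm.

Layer 1: 3×10⁻⁴ × 130 × 1.9 = 0.07410 m
0.56 × 320 × 2.9×10⁻⁴ = 0.051968 m
450–930 m: 2×10⁻⁴ × 480 × 0.49 = 0.04704 m
930–2130 m: 0.14 × 1200 × 1.8×10⁻⁴ = 0.03024 m
Δh = 0.07410 + 0.051968 + 0.04704 + 0.03024 = 0.203348 m ≈ 20.3 cm

20.3 cm of thermosteric rise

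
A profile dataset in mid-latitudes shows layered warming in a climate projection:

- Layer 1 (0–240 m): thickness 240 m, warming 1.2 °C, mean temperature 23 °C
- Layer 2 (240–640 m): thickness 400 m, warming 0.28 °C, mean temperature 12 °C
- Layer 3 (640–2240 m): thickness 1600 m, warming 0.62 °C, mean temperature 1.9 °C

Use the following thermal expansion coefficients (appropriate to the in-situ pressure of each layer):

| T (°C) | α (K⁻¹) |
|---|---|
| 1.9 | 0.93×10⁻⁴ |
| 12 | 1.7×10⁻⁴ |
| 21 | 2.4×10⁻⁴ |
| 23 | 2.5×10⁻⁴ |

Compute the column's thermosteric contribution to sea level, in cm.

Δh ≈ 18.3 cm

Layer 1 at 23 °C → α = 2.5×10⁻⁴ K⁻¹
Layer 2 at 12 °C → α = 1.7×10⁻⁴ K⁻¹
Layer 3 at 1.9 °C → α = 0.93×10⁻⁴ K⁻¹
0–240 m: 2.5×10⁻⁴ × 1.2 × 240 = 0.07200 m
0.28 × 1.7×10⁻⁴ × 400 = 0.01904 m
Layer 3: 0.62 × 0.93×10⁻⁴ × 1600 = 0.092256 m
Δh = 0.07200 + 0.01904 + 0.092256 = 0.183296 m ≈ 18.3 cm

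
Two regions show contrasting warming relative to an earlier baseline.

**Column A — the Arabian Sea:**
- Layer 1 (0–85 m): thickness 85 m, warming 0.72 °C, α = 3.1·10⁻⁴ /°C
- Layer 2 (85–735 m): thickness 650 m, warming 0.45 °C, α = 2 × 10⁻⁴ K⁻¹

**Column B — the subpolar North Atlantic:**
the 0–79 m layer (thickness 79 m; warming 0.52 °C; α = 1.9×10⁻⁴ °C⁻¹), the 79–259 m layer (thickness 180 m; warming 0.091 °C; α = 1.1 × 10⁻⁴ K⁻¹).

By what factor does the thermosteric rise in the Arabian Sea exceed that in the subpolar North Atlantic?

≈ 8.06×

A 0.72 × 85 × 3.1×10⁻⁴ = 0.018972 m
A 650 × 0.45 × 2×10⁻⁴ = 0.05850 m
A total: 0.077472 m
B 1.9×10⁻⁴ × 79 × 0.52 = 0.0078052 m
B Layer 2: 1.1×10⁻⁴ × 0.091 × 180 = 0.0018018 m
B total: 0.009607 m
Ratio: 0.077472 / 0.009607 ≈ 8.064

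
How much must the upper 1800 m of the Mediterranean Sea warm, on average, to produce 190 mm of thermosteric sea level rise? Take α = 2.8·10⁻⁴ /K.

ΔT = Δh/(αH) = 0.19 / (2.8×10⁻⁴ × 1800) ≈ 0.3770 °C

about 0.377 °C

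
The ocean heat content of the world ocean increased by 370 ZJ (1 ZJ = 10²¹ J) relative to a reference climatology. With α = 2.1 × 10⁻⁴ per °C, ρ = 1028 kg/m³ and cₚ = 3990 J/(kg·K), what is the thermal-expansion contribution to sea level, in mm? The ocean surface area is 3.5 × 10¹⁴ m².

Per unit area: Q = 370×10²¹ / (3.5×10¹⁴) ≈ 1.057×10⁹ J/m²
Δh = αQ/(ρcₚ) = 2.1×10⁻⁴ × 1.057×10⁹ / (1028 × 3990) ≈ 0.054116 m

about 54.1 mm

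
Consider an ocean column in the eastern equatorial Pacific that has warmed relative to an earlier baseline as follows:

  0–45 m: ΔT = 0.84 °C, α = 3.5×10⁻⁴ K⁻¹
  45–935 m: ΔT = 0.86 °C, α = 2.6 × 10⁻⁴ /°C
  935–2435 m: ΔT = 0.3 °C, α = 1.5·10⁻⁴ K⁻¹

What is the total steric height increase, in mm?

0–45 m: 45 × 3.5×10⁻⁴ × 0.84 = 0.01323 m
0.86 × 890 × 2.6×10⁻⁴ = 0.199004 m
935–2435 m: 0.3 × 1500 × 1.5×10⁻⁴ = 0.06750 m
Δh = 0.01323 + 0.199004 + 0.06750 = 0.279734 m ≈ 280 mm

280 mm of thermosteric rise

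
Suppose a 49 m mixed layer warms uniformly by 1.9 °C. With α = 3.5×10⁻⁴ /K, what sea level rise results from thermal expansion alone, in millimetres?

Δh = αΔT·H = 3.5×10⁻⁴ × 1.9 × 49 = 0.032585 m

32.6 mm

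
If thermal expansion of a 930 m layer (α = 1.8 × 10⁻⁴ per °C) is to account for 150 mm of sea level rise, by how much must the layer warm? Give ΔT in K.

ΔT ≈ 0.896 K

ΔT = Δh/(αH) = 0.15 / (1.8×10⁻⁴ × 930) ≈ 0.8961 K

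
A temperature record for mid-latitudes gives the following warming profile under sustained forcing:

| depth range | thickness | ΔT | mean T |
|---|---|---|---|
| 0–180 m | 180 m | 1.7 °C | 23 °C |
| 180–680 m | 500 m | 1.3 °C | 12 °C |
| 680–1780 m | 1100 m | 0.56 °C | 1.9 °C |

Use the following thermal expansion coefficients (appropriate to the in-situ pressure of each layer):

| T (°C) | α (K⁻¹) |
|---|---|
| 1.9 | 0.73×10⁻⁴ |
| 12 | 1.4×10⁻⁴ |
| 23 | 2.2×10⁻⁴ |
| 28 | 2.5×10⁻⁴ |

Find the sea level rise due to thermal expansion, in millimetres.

Layer 1 at 23 °C → α = 2.2×10⁻⁴ K⁻¹
Layer 2 at 12 °C → α = 1.4×10⁻⁴ K⁻¹
Layer 3 at 1.9 °C → α = 0.73×10⁻⁴ K⁻¹
Layer 1: 180 × 1.7 × 2.2×10⁻⁴ = 0.06732 m
1.4×10⁻⁴ × 500 × 1.3 = 0.09100 m
Layer 3: 1100 × 0.56 × 0.73×10⁻⁴ = 0.044968 m
Δh = 0.06732 + 0.09100 + 0.044968 = 0.203288 m ≈ 200 mm

about 200 mm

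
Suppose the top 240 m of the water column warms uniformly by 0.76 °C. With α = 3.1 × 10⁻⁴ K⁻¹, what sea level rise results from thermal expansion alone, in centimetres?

5.65 cm of thermosteric rise

Δh = αΔT·H = 3.1×10⁻⁴ × 0.76 × 240 = 0.056544 m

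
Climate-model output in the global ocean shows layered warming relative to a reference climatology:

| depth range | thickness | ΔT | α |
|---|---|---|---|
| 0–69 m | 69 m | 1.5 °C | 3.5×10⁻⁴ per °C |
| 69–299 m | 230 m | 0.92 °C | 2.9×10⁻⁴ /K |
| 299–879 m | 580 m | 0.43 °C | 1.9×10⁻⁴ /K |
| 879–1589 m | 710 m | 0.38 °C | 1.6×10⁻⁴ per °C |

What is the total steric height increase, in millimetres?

69 × 1.5 × 3.5×10⁻⁴ = 0.036225 m
69–299 m: 230 × 2.9×10⁻⁴ × 0.92 = 0.061364 m
580 × 1.9×10⁻⁴ × 0.43 = 0.047386 m
879–1589 m: 1.6×10⁻⁴ × 0.38 × 710 = 0.043168 m
Δh = 0.036225 + 0.061364 + 0.047386 + 0.043168 = 0.188143 m ≈ 190 mm

Δh = 190 mm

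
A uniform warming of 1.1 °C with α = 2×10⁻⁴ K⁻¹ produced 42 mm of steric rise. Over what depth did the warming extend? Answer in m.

H = Δh/(αΔT) = 0.042 / (2×10⁻⁴ × 1.1) ≈ 190.9 m

about 190 m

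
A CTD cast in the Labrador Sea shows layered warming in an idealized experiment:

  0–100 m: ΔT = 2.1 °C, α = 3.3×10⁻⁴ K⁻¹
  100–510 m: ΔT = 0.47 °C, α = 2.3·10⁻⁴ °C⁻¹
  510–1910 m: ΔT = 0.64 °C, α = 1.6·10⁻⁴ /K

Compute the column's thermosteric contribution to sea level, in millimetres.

260 mm of thermosteric rise

0–100 m: 2.1 × 100 × 3.3×10⁻⁴ = 0.06930 m
2.3×10⁻⁴ × 0.47 × 410 = 0.044321 m
0.64 × 1400 × 1.6×10⁻⁴ = 0.14336 m
Δh = 0.06930 + 0.044321 + 0.14336 = 0.256981 m ≈ 260 mm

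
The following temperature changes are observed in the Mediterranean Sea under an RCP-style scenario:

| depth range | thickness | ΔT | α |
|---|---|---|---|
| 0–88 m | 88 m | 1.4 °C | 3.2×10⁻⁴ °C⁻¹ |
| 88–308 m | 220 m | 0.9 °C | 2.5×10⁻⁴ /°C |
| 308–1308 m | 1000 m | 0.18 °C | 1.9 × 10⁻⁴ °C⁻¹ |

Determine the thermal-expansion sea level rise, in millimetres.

1.4 × 88 × 3.2×10⁻⁴ = 0.039424 m
220 × 0.9 × 2.5×10⁻⁴ = 0.04950 m
Layer 3: 0.18 × 1.9×10⁻⁴ × 1000 = 0.03420 m
Δh = 0.039424 + 0.04950 + 0.03420 = 0.123124 m ≈ 123 mm

123 mm of thermosteric rise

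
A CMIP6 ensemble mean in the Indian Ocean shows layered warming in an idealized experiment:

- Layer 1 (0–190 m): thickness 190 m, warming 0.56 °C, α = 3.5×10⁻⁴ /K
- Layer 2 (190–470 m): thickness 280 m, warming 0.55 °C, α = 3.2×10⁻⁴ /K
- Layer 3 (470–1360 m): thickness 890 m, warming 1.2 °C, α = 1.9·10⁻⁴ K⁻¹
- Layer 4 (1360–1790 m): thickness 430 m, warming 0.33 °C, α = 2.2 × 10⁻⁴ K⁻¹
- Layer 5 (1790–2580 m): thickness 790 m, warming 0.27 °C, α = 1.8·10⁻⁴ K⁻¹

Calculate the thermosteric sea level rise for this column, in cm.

about 35.9 cm

0–190 m: 3.5×10⁻⁴ × 190 × 0.56 = 0.03724 m
Layer 2: 3.2×10⁻⁴ × 0.55 × 280 = 0.04928 m
Layer 3: 1.2 × 1.9×10⁻⁴ × 890 = 0.20292 m
Layer 4: 430 × 2.2×10⁻⁴ × 0.33 = 0.031218 m
0.27 × 790 × 1.8×10⁻⁴ = 0.038394 m
Δh = 0.03724 + 0.04928 + 0.20292 + 0.031218 + 0.038394 = 0.359052 m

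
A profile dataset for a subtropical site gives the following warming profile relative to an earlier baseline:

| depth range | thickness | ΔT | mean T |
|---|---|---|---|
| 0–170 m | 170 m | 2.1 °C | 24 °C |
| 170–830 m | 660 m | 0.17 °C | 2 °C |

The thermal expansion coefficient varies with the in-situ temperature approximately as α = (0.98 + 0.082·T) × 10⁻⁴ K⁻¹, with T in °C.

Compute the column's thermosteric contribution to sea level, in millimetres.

118 mm of thermosteric rise

Layer 1: α = (0.98 + 0.082×24)×10⁻⁴ = 2.948×10⁻⁴ K⁻¹
Layer 2: α = (0.98 + 0.082×2)×10⁻⁴ = 1.144×10⁻⁴ K⁻¹
0–170 m: 2.948×10⁻⁴ × 2.1 × 170 = 0.1052436 m
170–830 m: 1.144×10⁻⁴ × 0.17 × 660 = 0.01283568 m
Δh = 0.1052436 + 0.01283568 = 0.11807928 m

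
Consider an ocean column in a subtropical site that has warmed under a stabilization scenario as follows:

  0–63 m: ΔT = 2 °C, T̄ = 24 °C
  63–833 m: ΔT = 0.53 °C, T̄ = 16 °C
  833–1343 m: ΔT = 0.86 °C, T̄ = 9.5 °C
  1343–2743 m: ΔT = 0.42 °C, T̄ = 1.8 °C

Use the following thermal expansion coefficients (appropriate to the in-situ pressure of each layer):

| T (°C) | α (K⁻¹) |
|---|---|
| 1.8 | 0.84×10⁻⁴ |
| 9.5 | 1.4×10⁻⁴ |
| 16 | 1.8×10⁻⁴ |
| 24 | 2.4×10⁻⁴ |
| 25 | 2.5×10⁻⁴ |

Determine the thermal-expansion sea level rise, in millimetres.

about 214 mm

Layer 1 at 24 °C → α = 2.4×10⁻⁴ K⁻¹
Layer 2 at 16 °C → α = 1.8×10⁻⁴ K⁻¹
Layer 3 at 9.5 °C → α = 1.4×10⁻⁴ K⁻¹
Layer 4 at 1.8 °C → α = 0.84×10⁻⁴ K⁻¹
63 × 2 × 2.4×10⁻⁴ = 0.03024 m
770 × 1.8×10⁻⁴ × 0.53 = 0.073458 m
Layer 3: 1.4×10⁻⁴ × 510 × 0.86 = 0.061404 m
Layer 4: 0.42 × 0.84×10⁻⁴ × 1400 = 0.049392 m
Δh = 0.03024 + 0.073458 + 0.061404 + 0.049392 = 0.214494 m ≈ 214 mm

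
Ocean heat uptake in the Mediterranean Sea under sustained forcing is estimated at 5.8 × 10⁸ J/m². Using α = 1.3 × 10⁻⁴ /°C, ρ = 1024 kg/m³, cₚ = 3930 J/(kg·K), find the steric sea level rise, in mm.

Δh = αQ/(ρcₚ) = 1.3×10⁻⁴ × 5.8×10⁸ / (1024 × 3930) ≈ 0.018736 m

Δh = 18.7 mm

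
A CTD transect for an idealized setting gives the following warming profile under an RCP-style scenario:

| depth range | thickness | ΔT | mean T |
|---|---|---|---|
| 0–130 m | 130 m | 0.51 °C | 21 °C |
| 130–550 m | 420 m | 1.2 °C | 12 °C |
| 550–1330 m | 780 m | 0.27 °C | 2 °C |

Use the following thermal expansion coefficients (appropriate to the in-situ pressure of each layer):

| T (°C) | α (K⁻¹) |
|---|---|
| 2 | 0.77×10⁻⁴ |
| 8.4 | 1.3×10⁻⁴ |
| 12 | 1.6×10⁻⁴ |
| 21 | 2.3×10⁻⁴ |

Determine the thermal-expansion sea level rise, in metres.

Layer 1 at 21 °C → α = 2.3×10⁻⁴ K⁻¹
Layer 2 at 12 °C → α = 1.6×10⁻⁴ K⁻¹
Layer 3 at 2 °C → α = 0.77×10⁻⁴ K⁻¹
2.3×10⁻⁴ × 130 × 0.51 = 0.015249 m
1.6×10⁻⁴ × 420 × 1.2 = 0.08064 m
780 × 0.27 × 0.77×10⁻⁴ = 0.0162162 m
Δh = 0.015249 + 0.08064 + 0.0162162 = 0.1121052 m

about 0.11 m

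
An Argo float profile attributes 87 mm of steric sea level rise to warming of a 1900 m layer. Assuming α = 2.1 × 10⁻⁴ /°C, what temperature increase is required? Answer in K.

ΔT = Δh/(αH) = 0.087 / (2.1×10⁻⁴ × 1900) ≈ 0.2180 K

0.22 K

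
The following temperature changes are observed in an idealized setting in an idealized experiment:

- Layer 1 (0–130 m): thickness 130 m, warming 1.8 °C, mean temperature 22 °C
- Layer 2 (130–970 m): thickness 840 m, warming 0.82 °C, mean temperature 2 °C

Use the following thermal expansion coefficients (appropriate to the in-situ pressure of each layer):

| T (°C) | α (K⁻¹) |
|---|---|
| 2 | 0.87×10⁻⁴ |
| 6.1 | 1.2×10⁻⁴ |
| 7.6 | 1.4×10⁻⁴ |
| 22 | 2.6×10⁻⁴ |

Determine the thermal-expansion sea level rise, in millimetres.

Layer 1 at 22 °C → α = 2.6×10⁻⁴ K⁻¹
Layer 2 at 2 °C → α = 0.87×10⁻⁴ K⁻¹
Layer 1: 1.8 × 2.6×10⁻⁴ × 130 = 0.06084 m
0.87×10⁻⁴ × 840 × 0.82 = 0.0599256 m
Δh = 0.06084 + 0.0599256 = 0.1207656 m

Δh = 121 mm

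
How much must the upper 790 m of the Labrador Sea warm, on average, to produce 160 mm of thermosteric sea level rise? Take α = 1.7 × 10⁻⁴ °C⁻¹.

ΔT = Δh/(αH) = 0.16 / (1.7×10⁻⁴ × 790) ≈ 1.191 °C

about 1.19 °C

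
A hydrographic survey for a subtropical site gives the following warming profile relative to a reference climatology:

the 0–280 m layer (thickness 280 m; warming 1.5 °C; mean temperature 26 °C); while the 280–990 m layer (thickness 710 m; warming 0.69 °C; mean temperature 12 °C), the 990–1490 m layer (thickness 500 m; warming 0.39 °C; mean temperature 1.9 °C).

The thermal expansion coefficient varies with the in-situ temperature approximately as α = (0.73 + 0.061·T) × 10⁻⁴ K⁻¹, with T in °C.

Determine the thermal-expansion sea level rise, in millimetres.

Layer 1: α = (0.73 + 0.061×26)×10⁻⁴ = 2.316×10⁻⁴ K⁻¹
Layer 2: α = (0.73 + 0.061×12)×10⁻⁴ = 1.462×10⁻⁴ K⁻¹
Layer 3: α = (0.73 + 0.061×1.9)×10⁻⁴ = 0.8459×10⁻⁴ K⁻¹
Layer 1: 1.5 × 280 × 2.316×10⁻⁴ = 0.097272 m
710 × 1.462×10⁻⁴ × 0.69 = 0.07162338 m
Layer 3: 0.8459×10⁻⁴ × 0.39 × 500 = 0.01649505 m
Δh = 0.097272 + 0.07162338 + 0.01649505 = 0.18539043 m ≈ 185 mm

185 mm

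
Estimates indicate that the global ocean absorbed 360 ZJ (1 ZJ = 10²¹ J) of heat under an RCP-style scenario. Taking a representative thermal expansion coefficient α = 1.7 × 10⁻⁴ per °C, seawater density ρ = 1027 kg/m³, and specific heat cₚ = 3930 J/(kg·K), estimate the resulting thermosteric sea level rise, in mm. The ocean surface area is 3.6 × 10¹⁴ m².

42.1 mm of thermosteric rise

Per unit area: Q = 360×10²¹ / (3.6×10¹⁴) = 1×10⁹ J/m²
Δh = αQ/(ρcₚ) = 1.7×10⁻⁴ × 1×10⁹ / (1027 × 3930) ≈ 0.04212 m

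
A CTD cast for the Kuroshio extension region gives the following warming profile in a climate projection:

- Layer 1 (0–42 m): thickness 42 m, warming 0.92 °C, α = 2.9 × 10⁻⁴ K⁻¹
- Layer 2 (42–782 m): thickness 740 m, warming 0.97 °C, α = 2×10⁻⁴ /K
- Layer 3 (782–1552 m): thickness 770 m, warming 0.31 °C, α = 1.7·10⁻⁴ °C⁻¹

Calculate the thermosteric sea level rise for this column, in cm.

20 cm of thermosteric rise

0–42 m: 42 × 0.92 × 2.9×10⁻⁴ = 0.0112056 m
42–782 m: 2×10⁻⁴ × 740 × 0.97 = 0.14356 m
782–1552 m: 770 × 0.31 × 1.7×10⁻⁴ = 0.040579 m
Δh = 0.0112056 + 0.14356 + 0.040579 = 0.1953446 m ≈ 20 cm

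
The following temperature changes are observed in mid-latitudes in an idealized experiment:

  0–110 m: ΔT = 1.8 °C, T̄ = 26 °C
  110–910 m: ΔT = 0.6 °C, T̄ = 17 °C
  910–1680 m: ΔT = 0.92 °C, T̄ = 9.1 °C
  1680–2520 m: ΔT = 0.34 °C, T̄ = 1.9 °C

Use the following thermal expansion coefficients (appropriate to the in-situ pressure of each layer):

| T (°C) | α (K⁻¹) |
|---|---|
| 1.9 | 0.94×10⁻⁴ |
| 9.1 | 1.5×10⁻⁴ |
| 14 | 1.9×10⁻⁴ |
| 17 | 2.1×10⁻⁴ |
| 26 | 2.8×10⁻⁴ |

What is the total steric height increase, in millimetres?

289 mm

Layer 1 at 26 °C → α = 2.8×10⁻⁴ K⁻¹
Layer 2 at 17 °C → α = 2.1×10⁻⁴ K⁻¹
Layer 3 at 9.1 °C → α = 1.5×10⁻⁴ K⁻¹
Layer 4 at 1.9 °C → α = 0.94×10⁻⁴ K⁻¹
110 × 2.8×10⁻⁴ × 1.8 = 0.05544 m
110–910 m: 2.1×10⁻⁴ × 800 × 0.6 = 0.10080 m
0.92 × 770 × 1.5×10⁻⁴ = 0.10626 m
1680–2520 m: 840 × 0.34 × 0.94×10⁻⁴ = 0.0268464 m
Δh = 0.05544 + 0.10080 + 0.10626 + 0.0268464 = 0.2893464 m ≈ 289 mm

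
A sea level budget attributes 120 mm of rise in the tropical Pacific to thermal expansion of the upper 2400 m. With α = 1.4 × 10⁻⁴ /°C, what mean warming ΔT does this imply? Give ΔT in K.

about 0.357 K

ΔT = Δh/(αH) = 0.12 / (1.4×10⁻⁴ × 2400) ≈ 0.3571 K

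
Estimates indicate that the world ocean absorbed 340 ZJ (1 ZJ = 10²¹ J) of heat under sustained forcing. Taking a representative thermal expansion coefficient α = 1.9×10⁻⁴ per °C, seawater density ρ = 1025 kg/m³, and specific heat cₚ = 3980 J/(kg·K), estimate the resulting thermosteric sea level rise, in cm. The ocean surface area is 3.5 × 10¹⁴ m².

Per unit area: Q = 340×10²¹ / (3.5×10¹⁴) ≈ 9.714×10⁸ J/m²
Δh = αQ/(ρcₚ) = 1.9×10⁻⁴ × 9.714×10⁸ / (1025 × 3980) ≈ 0.045242 m

Δh = 4.52 cm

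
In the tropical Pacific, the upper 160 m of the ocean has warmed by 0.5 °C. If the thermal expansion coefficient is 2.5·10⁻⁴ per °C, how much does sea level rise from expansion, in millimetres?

about 20 mm

Δh = αΔT·H = 2.5×10⁻⁴ × 0.5 × 160 = 0.02000 m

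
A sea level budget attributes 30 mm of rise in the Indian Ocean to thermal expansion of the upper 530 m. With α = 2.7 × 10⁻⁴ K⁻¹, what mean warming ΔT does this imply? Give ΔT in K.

ΔT = Δh/(αH) = 0.03 / (2.7×10⁻⁴ × 530) ≈ 0.2096 K

about 0.21 K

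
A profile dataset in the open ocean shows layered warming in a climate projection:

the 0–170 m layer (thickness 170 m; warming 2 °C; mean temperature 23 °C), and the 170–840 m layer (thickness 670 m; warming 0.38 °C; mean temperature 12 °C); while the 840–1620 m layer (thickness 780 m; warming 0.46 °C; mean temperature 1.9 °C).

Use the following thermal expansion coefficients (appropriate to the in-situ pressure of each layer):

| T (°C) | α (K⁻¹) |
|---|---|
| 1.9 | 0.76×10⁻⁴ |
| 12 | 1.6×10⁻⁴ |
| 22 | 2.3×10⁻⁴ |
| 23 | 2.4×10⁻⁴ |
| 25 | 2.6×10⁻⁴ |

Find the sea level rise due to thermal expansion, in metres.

Layer 1 at 23 °C → α = 2.4×10⁻⁴ K⁻¹
Layer 2 at 12 °C → α = 1.6×10⁻⁴ K⁻¹
Layer 3 at 1.9 °C → α = 0.76×10⁻⁴ K⁻¹
Layer 1: 2 × 2.4×10⁻⁴ × 170 = 0.08160 m
170–840 m: 1.6×10⁻⁴ × 0.38 × 670 = 0.040736 m
Layer 3: 780 × 0.46 × 0.76×10⁻⁴ = 0.0272688 m
Δh = 0.08160 + 0.040736 + 0.0272688 = 0.1496048 m

about 0.150 m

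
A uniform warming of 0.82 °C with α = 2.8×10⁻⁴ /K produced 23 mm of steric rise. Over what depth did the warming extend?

about 100 m

H = Δh/(αΔT) = 0.023 / (2.8×10⁻⁴ × 0.82) ≈ 100.2 m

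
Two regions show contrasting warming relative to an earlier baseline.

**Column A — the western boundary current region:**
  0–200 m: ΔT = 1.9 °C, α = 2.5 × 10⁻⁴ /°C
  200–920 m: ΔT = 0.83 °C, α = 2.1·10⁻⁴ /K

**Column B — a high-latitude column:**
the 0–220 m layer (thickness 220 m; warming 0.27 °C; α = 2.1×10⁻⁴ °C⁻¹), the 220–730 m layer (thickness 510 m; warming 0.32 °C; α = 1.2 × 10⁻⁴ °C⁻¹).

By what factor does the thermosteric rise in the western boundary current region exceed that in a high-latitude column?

A Layer 1: 2.5×10⁻⁴ × 1.9 × 200 = 0.09500 m
A Layer 2: 0.83 × 720 × 2.1×10⁻⁴ = 0.125496 m
A total: 0.220496 m
B 2.1×10⁻⁴ × 0.27 × 220 = 0.012474 m
B 510 × 1.2×10⁻⁴ × 0.32 = 0.019584 m
B total: 0.032058 m
Ratio: 0.220496 / 0.032058 ≈ 6.878

≈ 6.88×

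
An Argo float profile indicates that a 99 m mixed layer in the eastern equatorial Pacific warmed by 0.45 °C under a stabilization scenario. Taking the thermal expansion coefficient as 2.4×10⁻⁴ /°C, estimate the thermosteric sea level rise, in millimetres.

Δh ≈ 10.7 mm

Δh = αΔT·H = 2.4×10⁻⁴ × 0.45 × 99 = 0.010692 m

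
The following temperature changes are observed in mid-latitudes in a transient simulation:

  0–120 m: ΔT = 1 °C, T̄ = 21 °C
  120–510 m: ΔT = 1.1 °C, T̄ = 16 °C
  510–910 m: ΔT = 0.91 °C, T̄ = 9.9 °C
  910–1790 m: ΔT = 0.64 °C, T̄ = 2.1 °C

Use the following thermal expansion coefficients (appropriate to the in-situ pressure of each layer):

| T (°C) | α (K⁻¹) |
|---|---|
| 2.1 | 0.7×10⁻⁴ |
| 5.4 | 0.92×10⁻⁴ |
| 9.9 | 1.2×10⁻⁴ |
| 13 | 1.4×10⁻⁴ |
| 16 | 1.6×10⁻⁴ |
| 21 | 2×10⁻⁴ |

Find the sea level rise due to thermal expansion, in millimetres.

Δh = 176 mm

Layer 1 at 21 °C → α = 2×10⁻⁴ K⁻¹
Layer 2 at 16 °C → α = 1.6×10⁻⁴ K⁻¹
Layer 3 at 9.9 °C → α = 1.2×10⁻⁴ K⁻¹
Layer 4 at 2.1 °C → α = 0.7×10⁻⁴ K⁻¹
2×10⁻⁴ × 1 × 120 = 0.02400 m
390 × 1.6×10⁻⁴ × 1.1 = 0.06864 m
1.2×10⁻⁴ × 0.91 × 400 = 0.04368 m
0.7×10⁻⁴ × 880 × 0.64 = 0.039424 m
Δh = 0.02400 + 0.06864 + 0.04368 + 0.039424 = 0.175744 m ≈ 176 mm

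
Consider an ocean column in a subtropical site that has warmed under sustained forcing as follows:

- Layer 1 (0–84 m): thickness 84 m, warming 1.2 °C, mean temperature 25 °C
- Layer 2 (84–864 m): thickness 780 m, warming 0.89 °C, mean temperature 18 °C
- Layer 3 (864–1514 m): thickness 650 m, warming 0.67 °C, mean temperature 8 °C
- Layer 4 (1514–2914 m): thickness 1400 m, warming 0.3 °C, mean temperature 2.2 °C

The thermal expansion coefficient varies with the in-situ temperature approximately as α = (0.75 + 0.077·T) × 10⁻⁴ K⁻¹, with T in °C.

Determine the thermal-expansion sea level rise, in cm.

Δh = 27.3 cm

Layer 1: α = (0.75 + 0.077×25)×10⁻⁴ = 2.675×10⁻⁴ K⁻¹
Layer 2: α = (0.75 + 0.077×18)×10⁻⁴ = 2.136×10⁻⁴ K⁻¹
Layer 3: α = (0.75 + 0.077×8)×10⁻⁴ = 1.366×10⁻⁴ K⁻¹
Layer 4: α = (0.75 + 0.077×2.2)×10⁻⁴ = 0.9194×10⁻⁴ K⁻¹
1.2 × 84 × 2.675×10⁻⁴ = 0.026964 m
Layer 2: 2.136×10⁻⁴ × 0.89 × 780 = 0.14828112 m
1.366×10⁻⁴ × 650 × 0.67 = 0.0594893 m
0.3 × 0.9194×10⁻⁴ × 1400 = 0.0386148 m
Δh = 0.026964 + 0.14828112 + 0.0594893 + 0.0386148 = 0.27334922 m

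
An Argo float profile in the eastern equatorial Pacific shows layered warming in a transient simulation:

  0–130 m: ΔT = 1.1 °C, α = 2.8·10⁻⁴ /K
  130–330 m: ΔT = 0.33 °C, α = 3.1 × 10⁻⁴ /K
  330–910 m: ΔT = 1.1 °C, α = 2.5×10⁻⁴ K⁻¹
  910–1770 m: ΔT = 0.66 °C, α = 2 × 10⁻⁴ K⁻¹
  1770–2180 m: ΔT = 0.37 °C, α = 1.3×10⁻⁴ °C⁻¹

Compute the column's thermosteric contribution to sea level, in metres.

Δh ≈ 0.35 m

Layer 1: 2.8×10⁻⁴ × 1.1 × 130 = 0.04004 m
Layer 2: 3.1×10⁻⁴ × 0.33 × 200 = 0.02046 m
2.5×10⁻⁴ × 1.1 × 580 = 0.15950 m
910–1770 m: 0.66 × 2×10⁻⁴ × 860 = 0.11352 m
0.37 × 410 × 1.3×10⁻⁴ = 0.019721 m
Δh = 0.04004 + 0.02046 + 0.15950 + 0.11352 + 0.019721 = 0.353241 m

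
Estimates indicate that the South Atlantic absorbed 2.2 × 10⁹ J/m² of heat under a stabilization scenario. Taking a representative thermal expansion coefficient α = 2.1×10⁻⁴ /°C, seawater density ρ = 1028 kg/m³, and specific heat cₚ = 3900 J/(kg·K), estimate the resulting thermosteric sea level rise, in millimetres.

about 120 mm

Δh = αQ/(ρcₚ) = 2.1×10⁻⁴ × 2.2×10⁹ / (1028 × 3900) ≈ 0.11523 m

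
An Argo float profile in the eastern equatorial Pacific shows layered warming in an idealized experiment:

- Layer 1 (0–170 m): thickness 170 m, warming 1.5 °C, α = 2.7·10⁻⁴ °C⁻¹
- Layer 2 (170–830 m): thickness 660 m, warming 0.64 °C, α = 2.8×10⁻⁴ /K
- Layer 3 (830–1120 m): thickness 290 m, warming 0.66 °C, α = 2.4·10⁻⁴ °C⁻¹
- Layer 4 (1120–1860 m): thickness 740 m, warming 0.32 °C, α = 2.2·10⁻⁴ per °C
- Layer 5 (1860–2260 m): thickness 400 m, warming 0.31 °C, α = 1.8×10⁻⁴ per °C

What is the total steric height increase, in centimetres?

0–170 m: 2.7×10⁻⁴ × 1.5 × 170 = 0.06885 m
Layer 2: 2.8×10⁻⁴ × 0.64 × 660 = 0.118272 m
0.66 × 2.4×10⁻⁴ × 290 = 0.045936 m
Layer 4: 2.2×10⁻⁴ × 0.32 × 740 = 0.052096 m
Layer 5: 1.8×10⁻⁴ × 0.31 × 400 = 0.02232 m
Δh = 0.06885 + 0.118272 + 0.045936 + 0.052096 + 0.02232 = 0.307474 m

about 30.7 cm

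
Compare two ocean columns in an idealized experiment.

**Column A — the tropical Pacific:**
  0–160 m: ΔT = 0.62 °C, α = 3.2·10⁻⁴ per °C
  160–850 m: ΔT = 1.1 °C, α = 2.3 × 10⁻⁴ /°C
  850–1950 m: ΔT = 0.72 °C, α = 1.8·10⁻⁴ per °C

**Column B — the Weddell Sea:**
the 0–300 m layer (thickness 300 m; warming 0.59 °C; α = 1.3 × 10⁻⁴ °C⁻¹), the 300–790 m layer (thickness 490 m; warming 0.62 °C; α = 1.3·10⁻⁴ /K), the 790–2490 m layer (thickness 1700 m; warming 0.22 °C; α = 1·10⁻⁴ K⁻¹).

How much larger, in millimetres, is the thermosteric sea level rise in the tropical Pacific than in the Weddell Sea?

250 mm larger

A Layer 1: 0.62 × 160 × 3.2×10⁻⁴ = 0.031744 m
A 160–850 m: 1.1 × 2.3×10⁻⁴ × 690 = 0.17457 m
A Layer 3: 1100 × 1.8×10⁻⁴ × 0.72 = 0.14256 m
A total: 0.348874 m
B 300 × 1.3×10⁻⁴ × 0.59 = 0.02301 m
B 300–790 m: 490 × 1.3×10⁻⁴ × 0.62 = 0.039494 m
B 790–2490 m: 1×10⁻⁴ × 0.22 × 1700 = 0.03740 m
B total: 0.099904 m
Difference: 0.348874 − 0.099904 = 0.24897 m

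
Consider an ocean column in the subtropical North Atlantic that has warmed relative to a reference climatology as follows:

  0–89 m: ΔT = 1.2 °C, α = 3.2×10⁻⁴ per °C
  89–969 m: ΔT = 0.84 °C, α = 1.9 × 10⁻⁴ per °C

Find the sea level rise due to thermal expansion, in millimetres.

Layer 1: 89 × 1.2 × 3.2×10⁻⁴ = 0.034176 m
880 × 0.84 × 1.9×10⁻⁴ = 0.140448 m
Δh = 0.034176 + 0.140448 = 0.174624 m ≈ 175 mm

Δh = 175 mm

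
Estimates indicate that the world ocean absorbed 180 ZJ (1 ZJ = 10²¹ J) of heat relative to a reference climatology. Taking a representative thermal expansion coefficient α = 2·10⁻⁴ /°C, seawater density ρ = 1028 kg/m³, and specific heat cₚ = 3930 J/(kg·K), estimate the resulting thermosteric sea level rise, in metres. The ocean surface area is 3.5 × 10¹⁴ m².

Per unit area: Q = 180×10²¹ / (3.5×10¹⁴) ≈ 5.143×10⁸ J/m²
Δh = αQ/(ρcₚ) = 2×10⁻⁴ × 5.143×10⁸ / (1028 × 3930) ≈ 0.02546 m

Δh = 0.025 m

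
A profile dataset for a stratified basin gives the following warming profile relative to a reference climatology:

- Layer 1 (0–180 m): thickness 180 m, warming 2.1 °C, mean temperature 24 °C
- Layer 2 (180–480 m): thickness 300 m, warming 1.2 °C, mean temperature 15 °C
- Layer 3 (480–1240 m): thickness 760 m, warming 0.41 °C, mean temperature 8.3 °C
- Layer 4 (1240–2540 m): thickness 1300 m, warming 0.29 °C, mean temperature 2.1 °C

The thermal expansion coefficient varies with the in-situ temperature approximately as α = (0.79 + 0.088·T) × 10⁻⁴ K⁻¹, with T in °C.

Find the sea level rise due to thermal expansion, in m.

Δh = 0.270 m

Layer 1: α = (0.79 + 0.088×24)×10⁻⁴ = 2.902×10⁻⁴ K⁻¹
Layer 2: α = (0.79 + 0.088×15)×10⁻⁴ = 2.11×10⁻⁴ K⁻¹
Layer 3: α = (0.79 + 0.088×8.3)×10⁻⁴ = 1.5204×10⁻⁴ K⁻¹
Layer 4: α = (0.79 + 0.088×2.1)×10⁻⁴ = 0.9748×10⁻⁴ K⁻¹
180 × 2.1 × 2.902×10⁻⁴ = 0.1096956 m
Layer 2: 300 × 2.11×10⁻⁴ × 1.2 = 0.07596 m
480–1240 m: 760 × 0.41 × 1.5204×10⁻⁴ = 0.047375664 m
1240–2540 m: 0.29 × 0.9748×10⁻⁴ × 1300 = 0.03674996 m
Δh = 0.1096956 + 0.07596 + 0.047375664 + 0.03674996 = 0.269781224 m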